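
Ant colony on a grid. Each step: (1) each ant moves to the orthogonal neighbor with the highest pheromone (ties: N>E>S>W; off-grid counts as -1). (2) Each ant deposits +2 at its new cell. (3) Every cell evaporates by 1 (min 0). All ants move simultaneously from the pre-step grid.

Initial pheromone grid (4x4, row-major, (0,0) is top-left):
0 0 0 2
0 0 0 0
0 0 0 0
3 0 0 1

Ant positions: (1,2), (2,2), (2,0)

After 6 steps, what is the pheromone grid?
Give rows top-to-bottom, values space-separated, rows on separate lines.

After step 1: ants at (0,2),(1,2),(3,0)
  0 0 1 1
  0 0 1 0
  0 0 0 0
  4 0 0 0
After step 2: ants at (0,3),(0,2),(2,0)
  0 0 2 2
  0 0 0 0
  1 0 0 0
  3 0 0 0
After step 3: ants at (0,2),(0,3),(3,0)
  0 0 3 3
  0 0 0 0
  0 0 0 0
  4 0 0 0
After step 4: ants at (0,3),(0,2),(2,0)
  0 0 4 4
  0 0 0 0
  1 0 0 0
  3 0 0 0
After step 5: ants at (0,2),(0,3),(3,0)
  0 0 5 5
  0 0 0 0
  0 0 0 0
  4 0 0 0
After step 6: ants at (0,3),(0,2),(2,0)
  0 0 6 6
  0 0 0 0
  1 0 0 0
  3 0 0 0

0 0 6 6
0 0 0 0
1 0 0 0
3 0 0 0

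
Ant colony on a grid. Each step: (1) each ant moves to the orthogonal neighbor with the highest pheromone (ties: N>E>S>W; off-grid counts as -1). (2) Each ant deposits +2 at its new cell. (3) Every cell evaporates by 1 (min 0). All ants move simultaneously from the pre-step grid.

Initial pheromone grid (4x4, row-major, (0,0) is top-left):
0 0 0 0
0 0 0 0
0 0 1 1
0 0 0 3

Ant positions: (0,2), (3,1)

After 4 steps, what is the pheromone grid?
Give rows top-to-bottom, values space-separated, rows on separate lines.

After step 1: ants at (0,3),(2,1)
  0 0 0 1
  0 0 0 0
  0 1 0 0
  0 0 0 2
After step 2: ants at (1,3),(1,1)
  0 0 0 0
  0 1 0 1
  0 0 0 0
  0 0 0 1
After step 3: ants at (0,3),(0,1)
  0 1 0 1
  0 0 0 0
  0 0 0 0
  0 0 0 0
After step 4: ants at (1,3),(0,2)
  0 0 1 0
  0 0 0 1
  0 0 0 0
  0 0 0 0

0 0 1 0
0 0 0 1
0 0 0 0
0 0 0 0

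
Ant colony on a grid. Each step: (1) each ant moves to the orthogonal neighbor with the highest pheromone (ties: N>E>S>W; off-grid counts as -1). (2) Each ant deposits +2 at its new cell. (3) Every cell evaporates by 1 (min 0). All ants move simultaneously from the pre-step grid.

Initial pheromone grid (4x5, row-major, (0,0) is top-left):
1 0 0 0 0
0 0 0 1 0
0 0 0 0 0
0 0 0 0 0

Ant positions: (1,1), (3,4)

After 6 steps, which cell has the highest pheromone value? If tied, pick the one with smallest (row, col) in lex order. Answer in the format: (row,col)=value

Answer: (0,3)=4

Derivation:
Step 1: ant0:(1,1)->N->(0,1) | ant1:(3,4)->N->(2,4)
  grid max=1 at (0,1)
Step 2: ant0:(0,1)->E->(0,2) | ant1:(2,4)->N->(1,4)
  grid max=1 at (0,2)
Step 3: ant0:(0,2)->E->(0,3) | ant1:(1,4)->N->(0,4)
  grid max=1 at (0,3)
Step 4: ant0:(0,3)->E->(0,4) | ant1:(0,4)->W->(0,3)
  grid max=2 at (0,3)
Step 5: ant0:(0,4)->W->(0,3) | ant1:(0,3)->E->(0,4)
  grid max=3 at (0,3)
Step 6: ant0:(0,3)->E->(0,4) | ant1:(0,4)->W->(0,3)
  grid max=4 at (0,3)
Final grid:
  0 0 0 4 4
  0 0 0 0 0
  0 0 0 0 0
  0 0 0 0 0
Max pheromone 4 at (0,3)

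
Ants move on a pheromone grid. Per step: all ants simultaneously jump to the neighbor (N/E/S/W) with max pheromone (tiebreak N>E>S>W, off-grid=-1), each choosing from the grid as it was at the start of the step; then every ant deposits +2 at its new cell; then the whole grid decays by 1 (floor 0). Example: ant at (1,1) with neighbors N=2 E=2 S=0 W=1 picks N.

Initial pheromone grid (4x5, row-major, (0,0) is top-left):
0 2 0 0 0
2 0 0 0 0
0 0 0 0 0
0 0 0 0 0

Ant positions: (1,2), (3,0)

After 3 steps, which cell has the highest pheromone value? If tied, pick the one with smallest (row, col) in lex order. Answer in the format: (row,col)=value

Step 1: ant0:(1,2)->N->(0,2) | ant1:(3,0)->N->(2,0)
  grid max=1 at (0,1)
Step 2: ant0:(0,2)->W->(0,1) | ant1:(2,0)->N->(1,0)
  grid max=2 at (0,1)
Step 3: ant0:(0,1)->E->(0,2) | ant1:(1,0)->N->(0,0)
  grid max=1 at (0,0)
Final grid:
  1 1 1 0 0
  1 0 0 0 0
  0 0 0 0 0
  0 0 0 0 0
Max pheromone 1 at (0,0)

Answer: (0,0)=1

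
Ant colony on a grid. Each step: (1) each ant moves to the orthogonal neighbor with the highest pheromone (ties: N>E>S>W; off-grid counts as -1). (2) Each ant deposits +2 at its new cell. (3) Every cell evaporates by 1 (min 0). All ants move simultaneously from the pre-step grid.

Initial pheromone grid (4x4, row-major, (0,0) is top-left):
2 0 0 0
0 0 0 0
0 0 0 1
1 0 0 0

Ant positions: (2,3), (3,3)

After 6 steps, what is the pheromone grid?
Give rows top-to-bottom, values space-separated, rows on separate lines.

After step 1: ants at (1,3),(2,3)
  1 0 0 0
  0 0 0 1
  0 0 0 2
  0 0 0 0
After step 2: ants at (2,3),(1,3)
  0 0 0 0
  0 0 0 2
  0 0 0 3
  0 0 0 0
After step 3: ants at (1,3),(2,3)
  0 0 0 0
  0 0 0 3
  0 0 0 4
  0 0 0 0
After step 4: ants at (2,3),(1,3)
  0 0 0 0
  0 0 0 4
  0 0 0 5
  0 0 0 0
After step 5: ants at (1,3),(2,3)
  0 0 0 0
  0 0 0 5
  0 0 0 6
  0 0 0 0
After step 6: ants at (2,3),(1,3)
  0 0 0 0
  0 0 0 6
  0 0 0 7
  0 0 0 0

0 0 0 0
0 0 0 6
0 0 0 7
0 0 0 0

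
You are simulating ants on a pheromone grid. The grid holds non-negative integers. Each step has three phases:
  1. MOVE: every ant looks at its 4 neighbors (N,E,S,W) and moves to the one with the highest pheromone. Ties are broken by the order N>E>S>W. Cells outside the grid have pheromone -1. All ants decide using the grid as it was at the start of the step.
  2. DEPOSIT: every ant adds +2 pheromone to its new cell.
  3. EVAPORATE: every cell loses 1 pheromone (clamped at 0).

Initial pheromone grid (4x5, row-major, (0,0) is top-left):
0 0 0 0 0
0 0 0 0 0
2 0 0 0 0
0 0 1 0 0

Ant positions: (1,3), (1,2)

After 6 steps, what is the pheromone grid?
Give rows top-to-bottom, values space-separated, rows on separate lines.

After step 1: ants at (0,3),(0,2)
  0 0 1 1 0
  0 0 0 0 0
  1 0 0 0 0
  0 0 0 0 0
After step 2: ants at (0,2),(0,3)
  0 0 2 2 0
  0 0 0 0 0
  0 0 0 0 0
  0 0 0 0 0
After step 3: ants at (0,3),(0,2)
  0 0 3 3 0
  0 0 0 0 0
  0 0 0 0 0
  0 0 0 0 0
After step 4: ants at (0,2),(0,3)
  0 0 4 4 0
  0 0 0 0 0
  0 0 0 0 0
  0 0 0 0 0
After step 5: ants at (0,3),(0,2)
  0 0 5 5 0
  0 0 0 0 0
  0 0 0 0 0
  0 0 0 0 0
After step 6: ants at (0,2),(0,3)
  0 0 6 6 0
  0 0 0 0 0
  0 0 0 0 0
  0 0 0 0 0

0 0 6 6 0
0 0 0 0 0
0 0 0 0 0
0 0 0 0 0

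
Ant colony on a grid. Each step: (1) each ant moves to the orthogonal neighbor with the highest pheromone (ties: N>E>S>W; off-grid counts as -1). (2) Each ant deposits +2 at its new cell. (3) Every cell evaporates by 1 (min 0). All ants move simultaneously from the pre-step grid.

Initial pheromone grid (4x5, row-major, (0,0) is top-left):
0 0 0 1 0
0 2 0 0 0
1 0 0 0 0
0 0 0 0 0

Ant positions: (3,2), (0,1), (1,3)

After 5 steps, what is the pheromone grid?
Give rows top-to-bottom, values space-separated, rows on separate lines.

After step 1: ants at (2,2),(1,1),(0,3)
  0 0 0 2 0
  0 3 0 0 0
  0 0 1 0 0
  0 0 0 0 0
After step 2: ants at (1,2),(0,1),(0,4)
  0 1 0 1 1
  0 2 1 0 0
  0 0 0 0 0
  0 0 0 0 0
After step 3: ants at (1,1),(1,1),(0,3)
  0 0 0 2 0
  0 5 0 0 0
  0 0 0 0 0
  0 0 0 0 0
After step 4: ants at (0,1),(0,1),(0,4)
  0 3 0 1 1
  0 4 0 0 0
  0 0 0 0 0
  0 0 0 0 0
After step 5: ants at (1,1),(1,1),(0,3)
  0 2 0 2 0
  0 7 0 0 0
  0 0 0 0 0
  0 0 0 0 0

0 2 0 2 0
0 7 0 0 0
0 0 0 0 0
0 0 0 0 0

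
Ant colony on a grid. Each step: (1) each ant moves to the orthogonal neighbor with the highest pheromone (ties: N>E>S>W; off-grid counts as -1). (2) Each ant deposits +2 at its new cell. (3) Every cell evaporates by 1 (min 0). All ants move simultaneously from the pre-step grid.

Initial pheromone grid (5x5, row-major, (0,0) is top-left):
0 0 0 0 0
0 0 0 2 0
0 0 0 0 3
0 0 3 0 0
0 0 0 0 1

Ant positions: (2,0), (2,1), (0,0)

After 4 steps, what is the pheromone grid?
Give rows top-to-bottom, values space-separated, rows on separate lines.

After step 1: ants at (1,0),(1,1),(0,1)
  0 1 0 0 0
  1 1 0 1 0
  0 0 0 0 2
  0 0 2 0 0
  0 0 0 0 0
After step 2: ants at (1,1),(0,1),(1,1)
  0 2 0 0 0
  0 4 0 0 0
  0 0 0 0 1
  0 0 1 0 0
  0 0 0 0 0
After step 3: ants at (0,1),(1,1),(0,1)
  0 5 0 0 0
  0 5 0 0 0
  0 0 0 0 0
  0 0 0 0 0
  0 0 0 0 0
After step 4: ants at (1,1),(0,1),(1,1)
  0 6 0 0 0
  0 8 0 0 0
  0 0 0 0 0
  0 0 0 0 0
  0 0 0 0 0

0 6 0 0 0
0 8 0 0 0
0 0 0 0 0
0 0 0 0 0
0 0 0 0 0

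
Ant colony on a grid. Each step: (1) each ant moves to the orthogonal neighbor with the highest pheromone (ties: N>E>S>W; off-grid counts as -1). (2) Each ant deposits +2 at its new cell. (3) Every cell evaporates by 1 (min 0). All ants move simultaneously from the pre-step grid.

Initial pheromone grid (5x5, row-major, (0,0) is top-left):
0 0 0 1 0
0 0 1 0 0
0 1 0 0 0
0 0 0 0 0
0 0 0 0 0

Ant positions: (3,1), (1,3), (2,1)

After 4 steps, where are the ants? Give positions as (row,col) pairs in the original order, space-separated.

Step 1: ant0:(3,1)->N->(2,1) | ant1:(1,3)->N->(0,3) | ant2:(2,1)->N->(1,1)
  grid max=2 at (0,3)
Step 2: ant0:(2,1)->N->(1,1) | ant1:(0,3)->E->(0,4) | ant2:(1,1)->S->(2,1)
  grid max=3 at (2,1)
Step 3: ant0:(1,1)->S->(2,1) | ant1:(0,4)->W->(0,3) | ant2:(2,1)->N->(1,1)
  grid max=4 at (2,1)
Step 4: ant0:(2,1)->N->(1,1) | ant1:(0,3)->E->(0,4) | ant2:(1,1)->S->(2,1)
  grid max=5 at (2,1)

(1,1) (0,4) (2,1)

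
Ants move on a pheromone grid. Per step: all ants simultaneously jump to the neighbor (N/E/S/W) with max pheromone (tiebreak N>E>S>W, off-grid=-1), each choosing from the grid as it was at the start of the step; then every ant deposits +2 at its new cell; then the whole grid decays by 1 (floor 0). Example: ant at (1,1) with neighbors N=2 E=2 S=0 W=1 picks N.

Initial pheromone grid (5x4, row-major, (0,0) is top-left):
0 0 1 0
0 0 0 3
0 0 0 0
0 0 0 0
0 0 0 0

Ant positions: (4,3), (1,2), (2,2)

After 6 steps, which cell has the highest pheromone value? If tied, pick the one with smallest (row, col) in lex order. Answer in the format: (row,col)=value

Step 1: ant0:(4,3)->N->(3,3) | ant1:(1,2)->E->(1,3) | ant2:(2,2)->N->(1,2)
  grid max=4 at (1,3)
Step 2: ant0:(3,3)->N->(2,3) | ant1:(1,3)->W->(1,2) | ant2:(1,2)->E->(1,3)
  grid max=5 at (1,3)
Step 3: ant0:(2,3)->N->(1,3) | ant1:(1,2)->E->(1,3) | ant2:(1,3)->W->(1,2)
  grid max=8 at (1,3)
Step 4: ant0:(1,3)->W->(1,2) | ant1:(1,3)->W->(1,2) | ant2:(1,2)->E->(1,3)
  grid max=9 at (1,3)
Step 5: ant0:(1,2)->E->(1,3) | ant1:(1,2)->E->(1,3) | ant2:(1,3)->W->(1,2)
  grid max=12 at (1,3)
Step 6: ant0:(1,3)->W->(1,2) | ant1:(1,3)->W->(1,2) | ant2:(1,2)->E->(1,3)
  grid max=13 at (1,3)
Final grid:
  0 0 0 0
  0 0 10 13
  0 0 0 0
  0 0 0 0
  0 0 0 0
Max pheromone 13 at (1,3)

Answer: (1,3)=13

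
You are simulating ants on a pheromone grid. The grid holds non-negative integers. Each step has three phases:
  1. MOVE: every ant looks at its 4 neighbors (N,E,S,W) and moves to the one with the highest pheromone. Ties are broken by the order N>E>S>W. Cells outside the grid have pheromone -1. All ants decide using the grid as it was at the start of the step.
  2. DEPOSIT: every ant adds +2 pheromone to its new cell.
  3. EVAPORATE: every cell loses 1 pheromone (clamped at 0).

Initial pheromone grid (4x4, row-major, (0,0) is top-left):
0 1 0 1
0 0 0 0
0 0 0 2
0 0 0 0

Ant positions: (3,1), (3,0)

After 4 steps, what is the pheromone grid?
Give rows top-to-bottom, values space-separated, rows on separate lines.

After step 1: ants at (2,1),(2,0)
  0 0 0 0
  0 0 0 0
  1 1 0 1
  0 0 0 0
After step 2: ants at (2,0),(2,1)
  0 0 0 0
  0 0 0 0
  2 2 0 0
  0 0 0 0
After step 3: ants at (2,1),(2,0)
  0 0 0 0
  0 0 0 0
  3 3 0 0
  0 0 0 0
After step 4: ants at (2,0),(2,1)
  0 0 0 0
  0 0 0 0
  4 4 0 0
  0 0 0 0

0 0 0 0
0 0 0 0
4 4 0 0
0 0 0 0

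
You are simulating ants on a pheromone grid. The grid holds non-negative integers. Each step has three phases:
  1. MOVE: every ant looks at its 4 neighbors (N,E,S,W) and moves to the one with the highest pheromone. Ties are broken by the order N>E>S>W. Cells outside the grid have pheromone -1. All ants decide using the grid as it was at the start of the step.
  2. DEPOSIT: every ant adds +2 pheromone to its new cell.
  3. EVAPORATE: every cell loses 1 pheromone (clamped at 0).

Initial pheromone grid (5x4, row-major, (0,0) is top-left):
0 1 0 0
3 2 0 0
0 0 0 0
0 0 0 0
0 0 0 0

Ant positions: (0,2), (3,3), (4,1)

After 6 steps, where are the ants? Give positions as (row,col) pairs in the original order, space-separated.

Step 1: ant0:(0,2)->W->(0,1) | ant1:(3,3)->N->(2,3) | ant2:(4,1)->N->(3,1)
  grid max=2 at (0,1)
Step 2: ant0:(0,1)->S->(1,1) | ant1:(2,3)->N->(1,3) | ant2:(3,1)->N->(2,1)
  grid max=2 at (1,1)
Step 3: ant0:(1,1)->N->(0,1) | ant1:(1,3)->N->(0,3) | ant2:(2,1)->N->(1,1)
  grid max=3 at (1,1)
Step 4: ant0:(0,1)->S->(1,1) | ant1:(0,3)->S->(1,3) | ant2:(1,1)->N->(0,1)
  grid max=4 at (1,1)
Step 5: ant0:(1,1)->N->(0,1) | ant1:(1,3)->N->(0,3) | ant2:(0,1)->S->(1,1)
  grid max=5 at (1,1)
Step 6: ant0:(0,1)->S->(1,1) | ant1:(0,3)->S->(1,3) | ant2:(1,1)->N->(0,1)
  grid max=6 at (1,1)

(1,1) (1,3) (0,1)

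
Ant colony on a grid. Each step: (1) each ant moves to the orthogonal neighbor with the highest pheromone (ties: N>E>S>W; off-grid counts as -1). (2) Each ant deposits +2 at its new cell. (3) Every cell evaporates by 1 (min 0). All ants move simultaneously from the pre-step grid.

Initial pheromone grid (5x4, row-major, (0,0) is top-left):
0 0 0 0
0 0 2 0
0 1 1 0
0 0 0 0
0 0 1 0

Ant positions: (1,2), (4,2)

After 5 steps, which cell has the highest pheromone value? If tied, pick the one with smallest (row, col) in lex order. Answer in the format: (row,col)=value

Step 1: ant0:(1,2)->S->(2,2) | ant1:(4,2)->N->(3,2)
  grid max=2 at (2,2)
Step 2: ant0:(2,2)->N->(1,2) | ant1:(3,2)->N->(2,2)
  grid max=3 at (2,2)
Step 3: ant0:(1,2)->S->(2,2) | ant1:(2,2)->N->(1,2)
  grid max=4 at (2,2)
Step 4: ant0:(2,2)->N->(1,2) | ant1:(1,2)->S->(2,2)
  grid max=5 at (2,2)
Step 5: ant0:(1,2)->S->(2,2) | ant1:(2,2)->N->(1,2)
  grid max=6 at (2,2)
Final grid:
  0 0 0 0
  0 0 5 0
  0 0 6 0
  0 0 0 0
  0 0 0 0
Max pheromone 6 at (2,2)

Answer: (2,2)=6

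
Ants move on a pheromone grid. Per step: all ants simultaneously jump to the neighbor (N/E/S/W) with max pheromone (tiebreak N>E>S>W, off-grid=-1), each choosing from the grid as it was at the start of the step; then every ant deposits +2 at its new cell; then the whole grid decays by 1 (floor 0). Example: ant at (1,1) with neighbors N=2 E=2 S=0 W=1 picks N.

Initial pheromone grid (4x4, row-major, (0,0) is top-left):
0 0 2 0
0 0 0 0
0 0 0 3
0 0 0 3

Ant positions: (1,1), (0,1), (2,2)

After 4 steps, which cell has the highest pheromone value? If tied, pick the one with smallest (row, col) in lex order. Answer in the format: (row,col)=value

Answer: (0,2)=6

Derivation:
Step 1: ant0:(1,1)->N->(0,1) | ant1:(0,1)->E->(0,2) | ant2:(2,2)->E->(2,3)
  grid max=4 at (2,3)
Step 2: ant0:(0,1)->E->(0,2) | ant1:(0,2)->W->(0,1) | ant2:(2,3)->S->(3,3)
  grid max=4 at (0,2)
Step 3: ant0:(0,2)->W->(0,1) | ant1:(0,1)->E->(0,2) | ant2:(3,3)->N->(2,3)
  grid max=5 at (0,2)
Step 4: ant0:(0,1)->E->(0,2) | ant1:(0,2)->W->(0,1) | ant2:(2,3)->S->(3,3)
  grid max=6 at (0,2)
Final grid:
  0 4 6 0
  0 0 0 0
  0 0 0 3
  0 0 0 3
Max pheromone 6 at (0,2)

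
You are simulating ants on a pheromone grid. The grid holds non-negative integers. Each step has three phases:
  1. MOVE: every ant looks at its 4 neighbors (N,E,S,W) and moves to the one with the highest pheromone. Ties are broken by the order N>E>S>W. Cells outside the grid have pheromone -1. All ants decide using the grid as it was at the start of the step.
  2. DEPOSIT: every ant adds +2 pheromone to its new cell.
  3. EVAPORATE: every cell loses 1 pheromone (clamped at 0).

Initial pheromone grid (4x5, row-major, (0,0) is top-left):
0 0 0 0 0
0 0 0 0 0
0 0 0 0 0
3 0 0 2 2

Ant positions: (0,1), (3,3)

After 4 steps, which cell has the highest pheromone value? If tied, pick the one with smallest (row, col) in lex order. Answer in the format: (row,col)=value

Answer: (3,3)=2

Derivation:
Step 1: ant0:(0,1)->E->(0,2) | ant1:(3,3)->E->(3,4)
  grid max=3 at (3,4)
Step 2: ant0:(0,2)->E->(0,3) | ant1:(3,4)->W->(3,3)
  grid max=2 at (3,3)
Step 3: ant0:(0,3)->E->(0,4) | ant1:(3,3)->E->(3,4)
  grid max=3 at (3,4)
Step 4: ant0:(0,4)->S->(1,4) | ant1:(3,4)->W->(3,3)
  grid max=2 at (3,3)
Final grid:
  0 0 0 0 0
  0 0 0 0 1
  0 0 0 0 0
  0 0 0 2 2
Max pheromone 2 at (3,3)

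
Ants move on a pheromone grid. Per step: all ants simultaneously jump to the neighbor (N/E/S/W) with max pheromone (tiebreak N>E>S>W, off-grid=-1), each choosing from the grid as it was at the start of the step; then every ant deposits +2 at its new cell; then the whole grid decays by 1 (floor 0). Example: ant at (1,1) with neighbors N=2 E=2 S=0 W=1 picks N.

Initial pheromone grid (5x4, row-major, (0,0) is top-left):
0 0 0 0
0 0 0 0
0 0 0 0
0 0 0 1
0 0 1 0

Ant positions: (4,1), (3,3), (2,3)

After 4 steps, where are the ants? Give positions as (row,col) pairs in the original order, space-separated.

Step 1: ant0:(4,1)->E->(4,2) | ant1:(3,3)->N->(2,3) | ant2:(2,3)->S->(3,3)
  grid max=2 at (3,3)
Step 2: ant0:(4,2)->N->(3,2) | ant1:(2,3)->S->(3,3) | ant2:(3,3)->N->(2,3)
  grid max=3 at (3,3)
Step 3: ant0:(3,2)->E->(3,3) | ant1:(3,3)->N->(2,3) | ant2:(2,3)->S->(3,3)
  grid max=6 at (3,3)
Step 4: ant0:(3,3)->N->(2,3) | ant1:(2,3)->S->(3,3) | ant2:(3,3)->N->(2,3)
  grid max=7 at (3,3)

(2,3) (3,3) (2,3)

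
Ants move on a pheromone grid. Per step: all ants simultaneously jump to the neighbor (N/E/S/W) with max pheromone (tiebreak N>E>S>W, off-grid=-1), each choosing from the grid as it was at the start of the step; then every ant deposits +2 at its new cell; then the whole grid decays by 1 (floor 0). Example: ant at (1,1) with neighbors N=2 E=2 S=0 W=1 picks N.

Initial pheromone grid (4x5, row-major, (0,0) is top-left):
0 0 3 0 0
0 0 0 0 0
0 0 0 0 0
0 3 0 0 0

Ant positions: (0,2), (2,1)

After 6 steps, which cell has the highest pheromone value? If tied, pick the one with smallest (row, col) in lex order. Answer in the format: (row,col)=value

Step 1: ant0:(0,2)->E->(0,3) | ant1:(2,1)->S->(3,1)
  grid max=4 at (3,1)
Step 2: ant0:(0,3)->W->(0,2) | ant1:(3,1)->N->(2,1)
  grid max=3 at (0,2)
Step 3: ant0:(0,2)->E->(0,3) | ant1:(2,1)->S->(3,1)
  grid max=4 at (3,1)
Step 4: ant0:(0,3)->W->(0,2) | ant1:(3,1)->N->(2,1)
  grid max=3 at (0,2)
Step 5: ant0:(0,2)->E->(0,3) | ant1:(2,1)->S->(3,1)
  grid max=4 at (3,1)
Step 6: ant0:(0,3)->W->(0,2) | ant1:(3,1)->N->(2,1)
  grid max=3 at (0,2)
Final grid:
  0 0 3 0 0
  0 0 0 0 0
  0 1 0 0 0
  0 3 0 0 0
Max pheromone 3 at (0,2)

Answer: (0,2)=3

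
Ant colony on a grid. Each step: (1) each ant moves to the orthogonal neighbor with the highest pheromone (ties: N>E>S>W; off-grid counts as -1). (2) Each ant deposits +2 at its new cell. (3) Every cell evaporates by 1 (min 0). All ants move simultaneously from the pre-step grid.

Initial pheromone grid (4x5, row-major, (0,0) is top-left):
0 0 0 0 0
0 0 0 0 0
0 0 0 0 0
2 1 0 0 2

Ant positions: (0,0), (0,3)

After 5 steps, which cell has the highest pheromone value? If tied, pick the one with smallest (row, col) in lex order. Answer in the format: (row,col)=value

Answer: (0,3)=3

Derivation:
Step 1: ant0:(0,0)->E->(0,1) | ant1:(0,3)->E->(0,4)
  grid max=1 at (0,1)
Step 2: ant0:(0,1)->E->(0,2) | ant1:(0,4)->S->(1,4)
  grid max=1 at (0,2)
Step 3: ant0:(0,2)->E->(0,3) | ant1:(1,4)->N->(0,4)
  grid max=1 at (0,3)
Step 4: ant0:(0,3)->E->(0,4) | ant1:(0,4)->W->(0,3)
  grid max=2 at (0,3)
Step 5: ant0:(0,4)->W->(0,3) | ant1:(0,3)->E->(0,4)
  grid max=3 at (0,3)
Final grid:
  0 0 0 3 3
  0 0 0 0 0
  0 0 0 0 0
  0 0 0 0 0
Max pheromone 3 at (0,3)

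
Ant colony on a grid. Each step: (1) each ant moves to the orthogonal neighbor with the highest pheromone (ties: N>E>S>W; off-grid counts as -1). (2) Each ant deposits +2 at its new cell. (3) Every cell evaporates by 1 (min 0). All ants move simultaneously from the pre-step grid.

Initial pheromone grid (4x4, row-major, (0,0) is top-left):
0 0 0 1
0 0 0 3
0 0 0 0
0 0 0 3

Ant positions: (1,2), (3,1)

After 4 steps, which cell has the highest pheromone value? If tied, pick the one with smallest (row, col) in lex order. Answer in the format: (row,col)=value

Step 1: ant0:(1,2)->E->(1,3) | ant1:(3,1)->N->(2,1)
  grid max=4 at (1,3)
Step 2: ant0:(1,3)->N->(0,3) | ant1:(2,1)->N->(1,1)
  grid max=3 at (1,3)
Step 3: ant0:(0,3)->S->(1,3) | ant1:(1,1)->N->(0,1)
  grid max=4 at (1,3)
Step 4: ant0:(1,3)->N->(0,3) | ant1:(0,1)->E->(0,2)
  grid max=3 at (1,3)
Final grid:
  0 0 1 1
  0 0 0 3
  0 0 0 0
  0 0 0 0
Max pheromone 3 at (1,3)

Answer: (1,3)=3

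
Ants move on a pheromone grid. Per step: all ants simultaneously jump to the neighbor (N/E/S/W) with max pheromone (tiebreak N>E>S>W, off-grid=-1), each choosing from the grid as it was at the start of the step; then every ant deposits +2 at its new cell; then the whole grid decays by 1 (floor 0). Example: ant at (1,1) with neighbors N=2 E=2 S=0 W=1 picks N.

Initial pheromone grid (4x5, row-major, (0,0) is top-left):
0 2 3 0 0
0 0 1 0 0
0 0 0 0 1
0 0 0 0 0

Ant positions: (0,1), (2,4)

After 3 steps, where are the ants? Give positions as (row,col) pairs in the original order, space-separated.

Step 1: ant0:(0,1)->E->(0,2) | ant1:(2,4)->N->(1,4)
  grid max=4 at (0,2)
Step 2: ant0:(0,2)->W->(0,1) | ant1:(1,4)->N->(0,4)
  grid max=3 at (0,2)
Step 3: ant0:(0,1)->E->(0,2) | ant1:(0,4)->S->(1,4)
  grid max=4 at (0,2)

(0,2) (1,4)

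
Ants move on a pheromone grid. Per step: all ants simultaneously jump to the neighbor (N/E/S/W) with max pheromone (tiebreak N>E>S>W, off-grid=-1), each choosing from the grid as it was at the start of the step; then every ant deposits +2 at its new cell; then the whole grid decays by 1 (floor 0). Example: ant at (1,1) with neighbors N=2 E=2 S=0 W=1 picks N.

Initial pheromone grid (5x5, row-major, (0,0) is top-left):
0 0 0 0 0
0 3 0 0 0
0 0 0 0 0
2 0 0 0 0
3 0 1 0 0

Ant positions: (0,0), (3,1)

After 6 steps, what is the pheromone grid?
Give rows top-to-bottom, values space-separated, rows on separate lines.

After step 1: ants at (0,1),(3,0)
  0 1 0 0 0
  0 2 0 0 0
  0 0 0 0 0
  3 0 0 0 0
  2 0 0 0 0
After step 2: ants at (1,1),(4,0)
  0 0 0 0 0
  0 3 0 0 0
  0 0 0 0 0
  2 0 0 0 0
  3 0 0 0 0
After step 3: ants at (0,1),(3,0)
  0 1 0 0 0
  0 2 0 0 0
  0 0 0 0 0
  3 0 0 0 0
  2 0 0 0 0
After step 4: ants at (1,1),(4,0)
  0 0 0 0 0
  0 3 0 0 0
  0 0 0 0 0
  2 0 0 0 0
  3 0 0 0 0
After step 5: ants at (0,1),(3,0)
  0 1 0 0 0
  0 2 0 0 0
  0 0 0 0 0
  3 0 0 0 0
  2 0 0 0 0
After step 6: ants at (1,1),(4,0)
  0 0 0 0 0
  0 3 0 0 0
  0 0 0 0 0
  2 0 0 0 0
  3 0 0 0 0

0 0 0 0 0
0 3 0 0 0
0 0 0 0 0
2 0 0 0 0
3 0 0 0 0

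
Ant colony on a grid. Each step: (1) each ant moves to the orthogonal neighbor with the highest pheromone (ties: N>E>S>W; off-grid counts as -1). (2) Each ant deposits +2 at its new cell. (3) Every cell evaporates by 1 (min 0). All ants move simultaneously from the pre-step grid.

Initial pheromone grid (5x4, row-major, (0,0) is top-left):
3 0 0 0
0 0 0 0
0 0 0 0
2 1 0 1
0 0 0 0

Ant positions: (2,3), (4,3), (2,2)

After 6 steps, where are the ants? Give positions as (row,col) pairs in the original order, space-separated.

Step 1: ant0:(2,3)->S->(3,3) | ant1:(4,3)->N->(3,3) | ant2:(2,2)->N->(1,2)
  grid max=4 at (3,3)
Step 2: ant0:(3,3)->N->(2,3) | ant1:(3,3)->N->(2,3) | ant2:(1,2)->N->(0,2)
  grid max=3 at (2,3)
Step 3: ant0:(2,3)->S->(3,3) | ant1:(2,3)->S->(3,3) | ant2:(0,2)->E->(0,3)
  grid max=6 at (3,3)
Step 4: ant0:(3,3)->N->(2,3) | ant1:(3,3)->N->(2,3) | ant2:(0,3)->S->(1,3)
  grid max=5 at (2,3)
Step 5: ant0:(2,3)->S->(3,3) | ant1:(2,3)->S->(3,3) | ant2:(1,3)->S->(2,3)
  grid max=8 at (3,3)
Step 6: ant0:(3,3)->N->(2,3) | ant1:(3,3)->N->(2,3) | ant2:(2,3)->S->(3,3)
  grid max=9 at (2,3)

(2,3) (2,3) (3,3)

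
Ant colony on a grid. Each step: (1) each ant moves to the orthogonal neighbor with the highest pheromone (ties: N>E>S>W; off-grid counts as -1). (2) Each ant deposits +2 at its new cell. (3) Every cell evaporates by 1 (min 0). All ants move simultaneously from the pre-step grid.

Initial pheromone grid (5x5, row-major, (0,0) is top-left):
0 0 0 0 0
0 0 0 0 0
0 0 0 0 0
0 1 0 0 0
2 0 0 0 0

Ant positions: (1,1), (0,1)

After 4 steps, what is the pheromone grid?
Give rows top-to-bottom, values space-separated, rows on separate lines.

After step 1: ants at (0,1),(0,2)
  0 1 1 0 0
  0 0 0 0 0
  0 0 0 0 0
  0 0 0 0 0
  1 0 0 0 0
After step 2: ants at (0,2),(0,1)
  0 2 2 0 0
  0 0 0 0 0
  0 0 0 0 0
  0 0 0 0 0
  0 0 0 0 0
After step 3: ants at (0,1),(0,2)
  0 3 3 0 0
  0 0 0 0 0
  0 0 0 0 0
  0 0 0 0 0
  0 0 0 0 0
After step 4: ants at (0,2),(0,1)
  0 4 4 0 0
  0 0 0 0 0
  0 0 0 0 0
  0 0 0 0 0
  0 0 0 0 0

0 4 4 0 0
0 0 0 0 0
0 0 0 0 0
0 0 0 0 0
0 0 0 0 0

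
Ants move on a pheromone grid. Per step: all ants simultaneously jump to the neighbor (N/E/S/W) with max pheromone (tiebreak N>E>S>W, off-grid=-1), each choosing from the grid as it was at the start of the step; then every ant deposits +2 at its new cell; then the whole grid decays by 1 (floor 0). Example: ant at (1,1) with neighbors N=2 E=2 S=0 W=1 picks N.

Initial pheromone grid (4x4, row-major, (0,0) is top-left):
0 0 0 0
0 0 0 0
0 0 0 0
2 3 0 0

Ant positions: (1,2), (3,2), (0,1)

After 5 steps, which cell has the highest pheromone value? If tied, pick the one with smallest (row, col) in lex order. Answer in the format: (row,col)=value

Answer: (0,2)=7

Derivation:
Step 1: ant0:(1,2)->N->(0,2) | ant1:(3,2)->W->(3,1) | ant2:(0,1)->E->(0,2)
  grid max=4 at (3,1)
Step 2: ant0:(0,2)->E->(0,3) | ant1:(3,1)->W->(3,0) | ant2:(0,2)->E->(0,3)
  grid max=3 at (0,3)
Step 3: ant0:(0,3)->W->(0,2) | ant1:(3,0)->E->(3,1) | ant2:(0,3)->W->(0,2)
  grid max=5 at (0,2)
Step 4: ant0:(0,2)->E->(0,3) | ant1:(3,1)->W->(3,0) | ant2:(0,2)->E->(0,3)
  grid max=5 at (0,3)
Step 5: ant0:(0,3)->W->(0,2) | ant1:(3,0)->E->(3,1) | ant2:(0,3)->W->(0,2)
  grid max=7 at (0,2)
Final grid:
  0 0 7 4
  0 0 0 0
  0 0 0 0
  1 4 0 0
Max pheromone 7 at (0,2)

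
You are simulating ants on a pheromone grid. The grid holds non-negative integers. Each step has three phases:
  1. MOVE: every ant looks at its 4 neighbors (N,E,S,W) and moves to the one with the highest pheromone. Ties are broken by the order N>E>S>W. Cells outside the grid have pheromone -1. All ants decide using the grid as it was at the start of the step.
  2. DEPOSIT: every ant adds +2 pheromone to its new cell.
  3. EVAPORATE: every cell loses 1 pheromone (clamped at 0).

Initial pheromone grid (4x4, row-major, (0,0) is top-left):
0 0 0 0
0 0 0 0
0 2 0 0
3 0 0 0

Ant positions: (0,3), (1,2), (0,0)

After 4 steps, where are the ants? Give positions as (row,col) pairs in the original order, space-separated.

Step 1: ant0:(0,3)->S->(1,3) | ant1:(1,2)->N->(0,2) | ant2:(0,0)->E->(0,1)
  grid max=2 at (3,0)
Step 2: ant0:(1,3)->N->(0,3) | ant1:(0,2)->W->(0,1) | ant2:(0,1)->E->(0,2)
  grid max=2 at (0,1)
Step 3: ant0:(0,3)->W->(0,2) | ant1:(0,1)->E->(0,2) | ant2:(0,2)->W->(0,1)
  grid max=5 at (0,2)
Step 4: ant0:(0,2)->W->(0,1) | ant1:(0,2)->W->(0,1) | ant2:(0,1)->E->(0,2)
  grid max=6 at (0,1)

(0,1) (0,1) (0,2)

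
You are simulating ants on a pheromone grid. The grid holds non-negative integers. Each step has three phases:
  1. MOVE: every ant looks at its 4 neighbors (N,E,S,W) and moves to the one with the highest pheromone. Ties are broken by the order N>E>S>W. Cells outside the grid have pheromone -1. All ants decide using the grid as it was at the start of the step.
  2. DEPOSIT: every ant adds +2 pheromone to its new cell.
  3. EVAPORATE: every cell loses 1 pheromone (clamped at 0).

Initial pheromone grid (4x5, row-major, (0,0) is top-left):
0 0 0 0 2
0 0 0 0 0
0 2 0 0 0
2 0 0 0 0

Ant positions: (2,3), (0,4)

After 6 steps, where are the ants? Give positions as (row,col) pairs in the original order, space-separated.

Step 1: ant0:(2,3)->N->(1,3) | ant1:(0,4)->S->(1,4)
  grid max=1 at (0,4)
Step 2: ant0:(1,3)->E->(1,4) | ant1:(1,4)->N->(0,4)
  grid max=2 at (0,4)
Step 3: ant0:(1,4)->N->(0,4) | ant1:(0,4)->S->(1,4)
  grid max=3 at (0,4)
Step 4: ant0:(0,4)->S->(1,4) | ant1:(1,4)->N->(0,4)
  grid max=4 at (0,4)
Step 5: ant0:(1,4)->N->(0,4) | ant1:(0,4)->S->(1,4)
  grid max=5 at (0,4)
Step 6: ant0:(0,4)->S->(1,4) | ant1:(1,4)->N->(0,4)
  grid max=6 at (0,4)

(1,4) (0,4)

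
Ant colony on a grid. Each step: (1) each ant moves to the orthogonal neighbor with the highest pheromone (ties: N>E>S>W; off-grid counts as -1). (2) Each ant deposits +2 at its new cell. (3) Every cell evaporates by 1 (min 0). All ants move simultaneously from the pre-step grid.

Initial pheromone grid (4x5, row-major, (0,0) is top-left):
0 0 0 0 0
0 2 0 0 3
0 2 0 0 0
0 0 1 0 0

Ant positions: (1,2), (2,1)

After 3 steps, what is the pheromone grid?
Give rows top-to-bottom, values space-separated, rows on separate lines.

After step 1: ants at (1,1),(1,1)
  0 0 0 0 0
  0 5 0 0 2
  0 1 0 0 0
  0 0 0 0 0
After step 2: ants at (2,1),(2,1)
  0 0 0 0 0
  0 4 0 0 1
  0 4 0 0 0
  0 0 0 0 0
After step 3: ants at (1,1),(1,1)
  0 0 0 0 0
  0 7 0 0 0
  0 3 0 0 0
  0 0 0 0 0

0 0 0 0 0
0 7 0 0 0
0 3 0 0 0
0 0 0 0 0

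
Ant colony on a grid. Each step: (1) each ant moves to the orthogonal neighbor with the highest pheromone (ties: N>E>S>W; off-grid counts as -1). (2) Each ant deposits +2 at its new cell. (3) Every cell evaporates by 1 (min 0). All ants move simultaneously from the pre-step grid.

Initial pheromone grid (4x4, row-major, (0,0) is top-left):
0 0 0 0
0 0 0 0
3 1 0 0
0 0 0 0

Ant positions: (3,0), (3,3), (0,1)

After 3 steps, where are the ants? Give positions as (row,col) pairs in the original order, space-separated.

Step 1: ant0:(3,0)->N->(2,0) | ant1:(3,3)->N->(2,3) | ant2:(0,1)->E->(0,2)
  grid max=4 at (2,0)
Step 2: ant0:(2,0)->N->(1,0) | ant1:(2,3)->N->(1,3) | ant2:(0,2)->E->(0,3)
  grid max=3 at (2,0)
Step 3: ant0:(1,0)->S->(2,0) | ant1:(1,3)->N->(0,3) | ant2:(0,3)->S->(1,3)
  grid max=4 at (2,0)

(2,0) (0,3) (1,3)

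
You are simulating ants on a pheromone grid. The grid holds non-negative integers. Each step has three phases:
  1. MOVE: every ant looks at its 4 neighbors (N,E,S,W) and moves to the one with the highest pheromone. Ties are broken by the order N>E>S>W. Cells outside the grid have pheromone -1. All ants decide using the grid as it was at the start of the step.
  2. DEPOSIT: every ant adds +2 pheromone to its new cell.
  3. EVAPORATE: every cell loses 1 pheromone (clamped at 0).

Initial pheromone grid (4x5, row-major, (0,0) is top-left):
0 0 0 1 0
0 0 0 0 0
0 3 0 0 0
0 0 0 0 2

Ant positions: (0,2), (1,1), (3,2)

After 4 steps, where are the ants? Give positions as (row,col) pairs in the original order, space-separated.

Step 1: ant0:(0,2)->E->(0,3) | ant1:(1,1)->S->(2,1) | ant2:(3,2)->N->(2,2)
  grid max=4 at (2,1)
Step 2: ant0:(0,3)->E->(0,4) | ant1:(2,1)->E->(2,2) | ant2:(2,2)->W->(2,1)
  grid max=5 at (2,1)
Step 3: ant0:(0,4)->W->(0,3) | ant1:(2,2)->W->(2,1) | ant2:(2,1)->E->(2,2)
  grid max=6 at (2,1)
Step 4: ant0:(0,3)->E->(0,4) | ant1:(2,1)->E->(2,2) | ant2:(2,2)->W->(2,1)
  grid max=7 at (2,1)

(0,4) (2,2) (2,1)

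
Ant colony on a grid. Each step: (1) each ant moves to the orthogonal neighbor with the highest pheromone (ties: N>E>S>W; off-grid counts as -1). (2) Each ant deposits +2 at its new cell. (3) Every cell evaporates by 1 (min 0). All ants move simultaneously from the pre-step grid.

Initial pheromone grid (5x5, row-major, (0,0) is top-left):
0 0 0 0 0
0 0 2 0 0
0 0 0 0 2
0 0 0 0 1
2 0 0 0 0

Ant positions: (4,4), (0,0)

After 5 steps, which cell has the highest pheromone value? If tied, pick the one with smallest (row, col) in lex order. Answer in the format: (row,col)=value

Answer: (3,4)=2

Derivation:
Step 1: ant0:(4,4)->N->(3,4) | ant1:(0,0)->E->(0,1)
  grid max=2 at (3,4)
Step 2: ant0:(3,4)->N->(2,4) | ant1:(0,1)->E->(0,2)
  grid max=2 at (2,4)
Step 3: ant0:(2,4)->S->(3,4) | ant1:(0,2)->E->(0,3)
  grid max=2 at (3,4)
Step 4: ant0:(3,4)->N->(2,4) | ant1:(0,3)->E->(0,4)
  grid max=2 at (2,4)
Step 5: ant0:(2,4)->S->(3,4) | ant1:(0,4)->S->(1,4)
  grid max=2 at (3,4)
Final grid:
  0 0 0 0 0
  0 0 0 0 1
  0 0 0 0 1
  0 0 0 0 2
  0 0 0 0 0
Max pheromone 2 at (3,4)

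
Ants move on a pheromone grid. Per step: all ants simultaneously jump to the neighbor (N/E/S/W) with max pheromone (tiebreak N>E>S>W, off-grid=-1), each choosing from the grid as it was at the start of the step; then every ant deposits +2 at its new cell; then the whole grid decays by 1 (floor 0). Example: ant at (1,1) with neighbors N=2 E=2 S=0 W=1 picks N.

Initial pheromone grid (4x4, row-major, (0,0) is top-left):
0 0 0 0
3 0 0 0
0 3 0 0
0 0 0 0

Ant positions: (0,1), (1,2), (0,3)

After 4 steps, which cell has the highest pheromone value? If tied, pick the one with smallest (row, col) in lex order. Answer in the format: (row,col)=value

Step 1: ant0:(0,1)->E->(0,2) | ant1:(1,2)->N->(0,2) | ant2:(0,3)->S->(1,3)
  grid max=3 at (0,2)
Step 2: ant0:(0,2)->E->(0,3) | ant1:(0,2)->E->(0,3) | ant2:(1,3)->N->(0,3)
  grid max=5 at (0,3)
Step 3: ant0:(0,3)->W->(0,2) | ant1:(0,3)->W->(0,2) | ant2:(0,3)->W->(0,2)
  grid max=7 at (0,2)
Step 4: ant0:(0,2)->E->(0,3) | ant1:(0,2)->E->(0,3) | ant2:(0,2)->E->(0,3)
  grid max=9 at (0,3)
Final grid:
  0 0 6 9
  0 0 0 0
  0 0 0 0
  0 0 0 0
Max pheromone 9 at (0,3)

Answer: (0,3)=9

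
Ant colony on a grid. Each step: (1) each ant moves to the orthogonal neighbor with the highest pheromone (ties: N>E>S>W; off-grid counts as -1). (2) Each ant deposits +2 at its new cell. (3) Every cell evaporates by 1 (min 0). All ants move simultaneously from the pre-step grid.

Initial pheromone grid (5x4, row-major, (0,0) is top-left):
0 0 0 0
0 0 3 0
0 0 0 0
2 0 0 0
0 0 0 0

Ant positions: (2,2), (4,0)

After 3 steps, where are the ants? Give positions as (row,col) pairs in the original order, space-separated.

Step 1: ant0:(2,2)->N->(1,2) | ant1:(4,0)->N->(3,0)
  grid max=4 at (1,2)
Step 2: ant0:(1,2)->N->(0,2) | ant1:(3,0)->N->(2,0)
  grid max=3 at (1,2)
Step 3: ant0:(0,2)->S->(1,2) | ant1:(2,0)->S->(3,0)
  grid max=4 at (1,2)

(1,2) (3,0)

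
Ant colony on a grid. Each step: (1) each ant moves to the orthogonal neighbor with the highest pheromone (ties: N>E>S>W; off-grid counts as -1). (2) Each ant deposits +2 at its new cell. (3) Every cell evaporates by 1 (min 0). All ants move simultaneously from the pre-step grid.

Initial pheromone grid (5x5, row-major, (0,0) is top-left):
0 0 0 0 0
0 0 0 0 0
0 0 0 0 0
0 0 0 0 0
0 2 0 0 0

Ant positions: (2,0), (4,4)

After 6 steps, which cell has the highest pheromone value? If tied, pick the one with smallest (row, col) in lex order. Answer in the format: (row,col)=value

Answer: (0,4)=3

Derivation:
Step 1: ant0:(2,0)->N->(1,0) | ant1:(4,4)->N->(3,4)
  grid max=1 at (1,0)
Step 2: ant0:(1,0)->N->(0,0) | ant1:(3,4)->N->(2,4)
  grid max=1 at (0,0)
Step 3: ant0:(0,0)->E->(0,1) | ant1:(2,4)->N->(1,4)
  grid max=1 at (0,1)
Step 4: ant0:(0,1)->E->(0,2) | ant1:(1,4)->N->(0,4)
  grid max=1 at (0,2)
Step 5: ant0:(0,2)->E->(0,3) | ant1:(0,4)->S->(1,4)
  grid max=1 at (0,3)
Step 6: ant0:(0,3)->E->(0,4) | ant1:(1,4)->N->(0,4)
  grid max=3 at (0,4)
Final grid:
  0 0 0 0 3
  0 0 0 0 0
  0 0 0 0 0
  0 0 0 0 0
  0 0 0 0 0
Max pheromone 3 at (0,4)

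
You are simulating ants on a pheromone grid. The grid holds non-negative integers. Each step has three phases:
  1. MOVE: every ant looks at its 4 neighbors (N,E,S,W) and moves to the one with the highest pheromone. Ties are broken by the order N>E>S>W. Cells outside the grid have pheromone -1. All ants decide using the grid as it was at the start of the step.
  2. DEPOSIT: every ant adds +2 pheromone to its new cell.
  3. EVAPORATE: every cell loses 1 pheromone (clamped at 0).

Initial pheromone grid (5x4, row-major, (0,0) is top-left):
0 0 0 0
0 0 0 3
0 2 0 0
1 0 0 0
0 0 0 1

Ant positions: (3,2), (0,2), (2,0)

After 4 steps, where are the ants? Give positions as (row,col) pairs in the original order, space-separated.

Step 1: ant0:(3,2)->N->(2,2) | ant1:(0,2)->E->(0,3) | ant2:(2,0)->E->(2,1)
  grid max=3 at (2,1)
Step 2: ant0:(2,2)->W->(2,1) | ant1:(0,3)->S->(1,3) | ant2:(2,1)->E->(2,2)
  grid max=4 at (2,1)
Step 3: ant0:(2,1)->E->(2,2) | ant1:(1,3)->N->(0,3) | ant2:(2,2)->W->(2,1)
  grid max=5 at (2,1)
Step 4: ant0:(2,2)->W->(2,1) | ant1:(0,3)->S->(1,3) | ant2:(2,1)->E->(2,2)
  grid max=6 at (2,1)

(2,1) (1,3) (2,2)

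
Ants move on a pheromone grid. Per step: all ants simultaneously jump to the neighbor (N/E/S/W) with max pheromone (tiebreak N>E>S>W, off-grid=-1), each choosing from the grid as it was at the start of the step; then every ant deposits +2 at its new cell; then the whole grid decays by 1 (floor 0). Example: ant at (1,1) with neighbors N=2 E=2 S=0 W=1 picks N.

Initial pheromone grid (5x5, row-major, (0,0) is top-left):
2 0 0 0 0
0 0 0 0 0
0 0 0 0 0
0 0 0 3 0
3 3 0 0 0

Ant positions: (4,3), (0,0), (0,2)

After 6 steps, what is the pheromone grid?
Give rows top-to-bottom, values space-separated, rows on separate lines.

After step 1: ants at (3,3),(0,1),(0,3)
  1 1 0 1 0
  0 0 0 0 0
  0 0 0 0 0
  0 0 0 4 0
  2 2 0 0 0
After step 2: ants at (2,3),(0,0),(0,4)
  2 0 0 0 1
  0 0 0 0 0
  0 0 0 1 0
  0 0 0 3 0
  1 1 0 0 0
After step 3: ants at (3,3),(0,1),(1,4)
  1 1 0 0 0
  0 0 0 0 1
  0 0 0 0 0
  0 0 0 4 0
  0 0 0 0 0
After step 4: ants at (2,3),(0,0),(0,4)
  2 0 0 0 1
  0 0 0 0 0
  0 0 0 1 0
  0 0 0 3 0
  0 0 0 0 0
After step 5: ants at (3,3),(0,1),(1,4)
  1 1 0 0 0
  0 0 0 0 1
  0 0 0 0 0
  0 0 0 4 0
  0 0 0 0 0
After step 6: ants at (2,3),(0,0),(0,4)
  2 0 0 0 1
  0 0 0 0 0
  0 0 0 1 0
  0 0 0 3 0
  0 0 0 0 0

2 0 0 0 1
0 0 0 0 0
0 0 0 1 0
0 0 0 3 0
0 0 0 0 0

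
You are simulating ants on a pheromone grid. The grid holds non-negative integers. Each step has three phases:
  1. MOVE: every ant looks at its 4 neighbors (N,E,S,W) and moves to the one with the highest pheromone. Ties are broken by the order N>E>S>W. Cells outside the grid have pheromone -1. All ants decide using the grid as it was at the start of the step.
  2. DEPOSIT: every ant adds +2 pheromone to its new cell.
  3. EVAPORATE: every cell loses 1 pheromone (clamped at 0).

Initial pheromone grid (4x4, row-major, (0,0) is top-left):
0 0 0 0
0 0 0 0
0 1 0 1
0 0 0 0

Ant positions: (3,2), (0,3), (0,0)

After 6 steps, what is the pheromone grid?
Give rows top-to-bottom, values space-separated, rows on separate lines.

After step 1: ants at (2,2),(1,3),(0,1)
  0 1 0 0
  0 0 0 1
  0 0 1 0
  0 0 0 0
After step 2: ants at (1,2),(0,3),(0,2)
  0 0 1 1
  0 0 1 0
  0 0 0 0
  0 0 0 0
After step 3: ants at (0,2),(0,2),(0,3)
  0 0 4 2
  0 0 0 0
  0 0 0 0
  0 0 0 0
After step 4: ants at (0,3),(0,3),(0,2)
  0 0 5 5
  0 0 0 0
  0 0 0 0
  0 0 0 0
After step 5: ants at (0,2),(0,2),(0,3)
  0 0 8 6
  0 0 0 0
  0 0 0 0
  0 0 0 0
After step 6: ants at (0,3),(0,3),(0,2)
  0 0 9 9
  0 0 0 0
  0 0 0 0
  0 0 0 0

0 0 9 9
0 0 0 0
0 0 0 0
0 0 0 0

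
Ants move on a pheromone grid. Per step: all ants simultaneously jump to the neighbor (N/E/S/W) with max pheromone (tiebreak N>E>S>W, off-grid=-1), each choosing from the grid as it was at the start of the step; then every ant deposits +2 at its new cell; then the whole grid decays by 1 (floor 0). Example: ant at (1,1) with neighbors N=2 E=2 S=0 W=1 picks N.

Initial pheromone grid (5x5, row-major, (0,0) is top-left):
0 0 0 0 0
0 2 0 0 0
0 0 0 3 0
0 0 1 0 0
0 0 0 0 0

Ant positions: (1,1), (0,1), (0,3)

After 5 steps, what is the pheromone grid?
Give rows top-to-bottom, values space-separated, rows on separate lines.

After step 1: ants at (0,1),(1,1),(0,4)
  0 1 0 0 1
  0 3 0 0 0
  0 0 0 2 0
  0 0 0 0 0
  0 0 0 0 0
After step 2: ants at (1,1),(0,1),(1,4)
  0 2 0 0 0
  0 4 0 0 1
  0 0 0 1 0
  0 0 0 0 0
  0 0 0 0 0
After step 3: ants at (0,1),(1,1),(0,4)
  0 3 0 0 1
  0 5 0 0 0
  0 0 0 0 0
  0 0 0 0 0
  0 0 0 0 0
After step 4: ants at (1,1),(0,1),(1,4)
  0 4 0 0 0
  0 6 0 0 1
  0 0 0 0 0
  0 0 0 0 0
  0 0 0 0 0
After step 5: ants at (0,1),(1,1),(0,4)
  0 5 0 0 1
  0 7 0 0 0
  0 0 0 0 0
  0 0 0 0 0
  0 0 0 0 0

0 5 0 0 1
0 7 0 0 0
0 0 0 0 0
0 0 0 0 0
0 0 0 0 0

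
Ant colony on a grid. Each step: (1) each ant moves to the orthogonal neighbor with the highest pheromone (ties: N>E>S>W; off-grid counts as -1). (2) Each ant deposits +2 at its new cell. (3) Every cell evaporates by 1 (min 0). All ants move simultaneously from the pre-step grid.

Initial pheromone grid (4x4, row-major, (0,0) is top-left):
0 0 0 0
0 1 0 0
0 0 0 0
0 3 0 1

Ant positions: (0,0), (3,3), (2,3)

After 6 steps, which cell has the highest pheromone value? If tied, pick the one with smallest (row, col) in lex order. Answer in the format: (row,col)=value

Answer: (3,3)=9

Derivation:
Step 1: ant0:(0,0)->E->(0,1) | ant1:(3,3)->N->(2,3) | ant2:(2,3)->S->(3,3)
  grid max=2 at (3,1)
Step 2: ant0:(0,1)->E->(0,2) | ant1:(2,3)->S->(3,3) | ant2:(3,3)->N->(2,3)
  grid max=3 at (3,3)
Step 3: ant0:(0,2)->E->(0,3) | ant1:(3,3)->N->(2,3) | ant2:(2,3)->S->(3,3)
  grid max=4 at (3,3)
Step 4: ant0:(0,3)->S->(1,3) | ant1:(2,3)->S->(3,3) | ant2:(3,3)->N->(2,3)
  grid max=5 at (3,3)
Step 5: ant0:(1,3)->S->(2,3) | ant1:(3,3)->N->(2,3) | ant2:(2,3)->S->(3,3)
  grid max=7 at (2,3)
Step 6: ant0:(2,3)->S->(3,3) | ant1:(2,3)->S->(3,3) | ant2:(3,3)->N->(2,3)
  grid max=9 at (3,3)
Final grid:
  0 0 0 0
  0 0 0 0
  0 0 0 8
  0 0 0 9
Max pheromone 9 at (3,3)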